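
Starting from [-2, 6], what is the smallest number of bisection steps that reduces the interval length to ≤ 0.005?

Width after n steps is 8/2^n. Need 2^n ≥ 8/0.005 = 1600.
2^10 = 1024 < 1600 ≤ 2^11 = 2048, so n = 11.

11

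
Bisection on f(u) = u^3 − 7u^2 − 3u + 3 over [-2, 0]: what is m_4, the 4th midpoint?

-0.875

m = -1, f(m) = -2 (−); new bracket [-1, 0]
m = -0.5, f(m) = 2.625 (+); new bracket [-1, -0.5]
m = -0.75, f(m) = 0.890625 (+); new bracket [-1, -0.75]
m = -0.875, f(m) = -0.4043 (−); new bracket [-0.875, -0.75]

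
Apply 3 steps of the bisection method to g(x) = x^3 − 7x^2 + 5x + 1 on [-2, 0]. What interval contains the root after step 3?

[-0.25, 0]

m = -1, g(m) = -12 (−); new bracket [-1, 0]
m = -0.5, g(m) = -3.375 (−); new bracket [-0.5, 0]
m = -0.25, g(m) = -0.703125 (−); new bracket [-0.25, 0]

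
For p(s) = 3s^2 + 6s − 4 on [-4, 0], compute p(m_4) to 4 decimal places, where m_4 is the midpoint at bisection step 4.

midpoint -2: p = -4 < 0 → [-4, -2]
midpoint -3: p = 5 > 0 → [-3, -2]
midpoint -2.5: p = -0.25 < 0 → [-3, -2.5]
midpoint -2.75: p = 2.1875 > 0 → [-2.75, -2.5]

2.1875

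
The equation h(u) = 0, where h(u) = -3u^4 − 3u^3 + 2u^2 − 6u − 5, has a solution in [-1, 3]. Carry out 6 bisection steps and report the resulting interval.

m = 1, h(m) = -15 (−); new bracket [-1, 1]
m = 0, h(m) = -5 (−); new bracket [-1, 0]
m = -0.5, h(m) = -1.3125 (−); new bracket [-1, -0.5]
m = -0.75, h(m) = 0.9414 (+); new bracket [-0.75, -0.5]
m = -0.625, h(m) = -0.1941 (−); new bracket [-0.75, -0.625]
m = -0.6875, h(m) = 0.375 (+); new bracket [-0.6875, -0.625]

[-0.6875, -0.625]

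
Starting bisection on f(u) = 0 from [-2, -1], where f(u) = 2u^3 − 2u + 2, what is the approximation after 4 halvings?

f(-1.5) = -1.75 < 0, so the root lies in [-1.5, -1]
f(-1.25) = 0.59375 > 0, so the root lies in [-1.5, -1.25]
f(-1.375) = -0.449219 < 0, so the root lies in [-1.375, -1.25]
f(-1.3125) = 0.103 > 0, so the root lies in [-1.375, -1.3125]

-1.3125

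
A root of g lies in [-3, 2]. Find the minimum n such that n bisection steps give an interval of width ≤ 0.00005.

Width after n steps is 5/2^n. Need 2^n ≥ 5/0.00005 = 100000.
2^16 = 65536 < 100000 ≤ 2^17 = 131072, so n = 17.

17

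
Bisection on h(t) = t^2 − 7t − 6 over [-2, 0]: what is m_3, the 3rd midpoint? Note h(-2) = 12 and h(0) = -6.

-0.75

t = -1 gives h = 2, positive; keep [-1, 0]
t = -0.5 gives h = -2.25, negative; keep [-1, -0.5]
t = -0.75 gives h = -0.1875, negative; keep [-1, -0.75]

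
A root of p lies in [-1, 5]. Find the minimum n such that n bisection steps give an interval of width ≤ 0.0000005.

24

Width after n steps is 6/2^n. Need 2^n ≥ 6/0.0000005 = 12000000.
2^23 = 8388608 < 12000000 ≤ 2^24 = 16777216, so n = 24.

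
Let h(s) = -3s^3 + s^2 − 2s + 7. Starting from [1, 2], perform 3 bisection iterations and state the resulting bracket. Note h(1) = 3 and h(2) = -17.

m = 1.5, h(m) = -3.875 (−); new bracket [1, 1.5]
m = 1.25, h(m) = 0.203125 (+); new bracket [1.25, 1.5]
m = 1.375, h(m) = -1.658203 (−); new bracket [1.25, 1.375]

[1.25, 1.375]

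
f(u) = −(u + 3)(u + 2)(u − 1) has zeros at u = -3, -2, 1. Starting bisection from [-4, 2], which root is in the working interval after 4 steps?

1

midpoint -1: f = 4 > 0 → [-1, 2]
midpoint 0.5: f = 4.375 > 0 → [0.5, 2]
midpoint 1.25: f = -3.453125 < 0 → [0.5, 1.25]
midpoint 0.875: f = 1.3926 > 0 → [0.875, 1.25]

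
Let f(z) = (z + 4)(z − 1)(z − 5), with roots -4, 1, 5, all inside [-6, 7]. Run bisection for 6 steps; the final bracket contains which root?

-4

midpoint 0.5: f = 10.125 > 0 → [-6, 0.5]
midpoint -2.75: f = 36.328125 > 0 → [-6, -2.75]
midpoint -4.375: f = -18.896484 < 0 → [-4.375, -2.75]
midpoint -3.5625: f = 17.0916 > 0 → [-4.375, -3.5625]
midpoint -3.96875: f = 1.3926 > 0 → [-4.375, -3.96875]
midpoint -4.171875: f = -8.153 < 0 → [-4.171875, -3.96875]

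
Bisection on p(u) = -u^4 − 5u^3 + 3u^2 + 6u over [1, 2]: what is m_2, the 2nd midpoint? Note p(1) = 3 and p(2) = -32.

midpoint 1.5: p = -6.1875 < 0 → [1, 1.5]
midpoint 1.25: p = -0.019531 < 0 → [1, 1.25]

1.25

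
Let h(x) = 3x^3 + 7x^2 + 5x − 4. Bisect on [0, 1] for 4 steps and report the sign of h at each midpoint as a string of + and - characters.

h(0.5) = 0.625 > 0, so the root lies in [0, 0.5]
h(0.25) = -2.265625 < 0, so the root lies in [0.25, 0.5]
h(0.375) = -0.982422 < 0, so the root lies in [0.375, 0.5]
h(0.4375) = -0.2214 < 0, so the root lies in [0.4375, 0.5]

+---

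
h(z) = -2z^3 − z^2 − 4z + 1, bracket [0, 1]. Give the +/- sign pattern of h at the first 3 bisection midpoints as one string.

--+

z = 0.5 gives h = -1.5, negative; keep [0, 0.5]
z = 0.25 gives h = -0.09375, negative; keep [0, 0.25]
z = 0.125 gives h = 0.480469, positive; keep [0.125, 0.25]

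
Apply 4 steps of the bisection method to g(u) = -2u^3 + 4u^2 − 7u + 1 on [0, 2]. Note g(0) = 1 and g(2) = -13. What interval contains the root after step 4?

[0.125, 0.25]

m = 1, g(m) = -4 (−); new bracket [0, 1]
m = 0.5, g(m) = -1.75 (−); new bracket [0, 0.5]
m = 0.25, g(m) = -0.53125 (−); new bracket [0, 0.25]
m = 0.125, g(m) = 0.1836 (+); new bracket [0.125, 0.25]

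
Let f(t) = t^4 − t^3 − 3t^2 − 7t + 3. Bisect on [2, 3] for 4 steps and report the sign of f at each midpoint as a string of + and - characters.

t = 2.5 gives f = -9.8125, negative; keep [2.5, 3]
t = 2.75 gives f = -2.542969, negative; keep [2.75, 3]
t = 2.875 gives f = 2.63501, positive; keep [2.75, 2.875]
t = 2.8125 gives f = -0.0947, negative; keep [2.8125, 2.875]

--+-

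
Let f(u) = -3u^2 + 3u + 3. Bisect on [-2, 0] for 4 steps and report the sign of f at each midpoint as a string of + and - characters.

m = -1, f(m) = -3 (−); new bracket [-1, 0]
m = -0.5, f(m) = 0.75 (+); new bracket [-1, -0.5]
m = -0.75, f(m) = -0.9375 (−); new bracket [-0.75, -0.5]
m = -0.625, f(m) = -0.0469 (−); new bracket [-0.625, -0.5]

-+--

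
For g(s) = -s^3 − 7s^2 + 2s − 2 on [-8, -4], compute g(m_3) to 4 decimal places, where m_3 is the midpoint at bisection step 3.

midpoint -6: g = -50 < 0 → [-8, -6]
midpoint -7: g = -16 < 0 → [-8, -7]
midpoint -7.5: g = 11.125 > 0 → [-7.5, -7]

11.1250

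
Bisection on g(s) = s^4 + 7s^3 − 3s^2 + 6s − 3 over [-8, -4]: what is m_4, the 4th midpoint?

-7.75

midpoint -6: g = -363 < 0 → [-8, -6]
midpoint -7: g = -192 < 0 → [-8, -7]
midpoint -7.5: g = -5.8125 < 0 → [-8, -7.5]
midpoint -7.75: g = 119.4258 > 0 → [-7.75, -7.5]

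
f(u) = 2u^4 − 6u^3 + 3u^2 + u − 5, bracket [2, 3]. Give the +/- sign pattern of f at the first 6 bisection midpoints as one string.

midpoint 2.5: f = 0.625 > 0 → [2, 2.5]
midpoint 2.25: f = -4.648438 < 0 → [2.25, 2.5]
midpoint 2.375: f = -2.44873 < 0 → [2.375, 2.5]
midpoint 2.4375: f = -1.0307 < 0 → [2.4375, 2.5]
midpoint 2.46875: f = -0.2338 < 0 → [2.46875, 2.5]
midpoint 2.484375: f = 0.1877 > 0 → [2.46875, 2.484375]

+----+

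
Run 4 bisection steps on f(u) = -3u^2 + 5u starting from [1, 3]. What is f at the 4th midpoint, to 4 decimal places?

f(2) = -2 < 0, so the root lies in [1, 2]
f(1.5) = 0.75 > 0, so the root lies in [1.5, 2]
f(1.75) = -0.4375 < 0, so the root lies in [1.5, 1.75]
f(1.625) = 0.2031 > 0, so the root lies in [1.625, 1.75]

0.2031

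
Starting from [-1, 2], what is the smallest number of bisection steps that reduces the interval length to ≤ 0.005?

Width after n steps is 3/2^n. Need 2^n ≥ 3/0.005 = 600.
2^9 = 512 < 600 ≤ 2^10 = 1024, so n = 10.

10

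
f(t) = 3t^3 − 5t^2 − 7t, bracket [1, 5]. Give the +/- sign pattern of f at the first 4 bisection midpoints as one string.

+--+

m = 3, f(m) = 15 (+); new bracket [1, 3]
m = 2, f(m) = -10 (−); new bracket [2, 3]
m = 2.5, f(m) = -1.875 (−); new bracket [2.5, 3]
m = 2.75, f(m) = 5.3281 (+); new bracket [2.5, 2.75]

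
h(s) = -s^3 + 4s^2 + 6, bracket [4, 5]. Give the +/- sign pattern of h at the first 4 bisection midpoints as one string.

-+-+

m = 4.5, h(m) = -4.125 (−); new bracket [4, 4.5]
m = 4.25, h(m) = 1.484375 (+); new bracket [4.25, 4.5]
m = 4.375, h(m) = -1.177734 (−); new bracket [4.25, 4.375]
m = 4.3125, h(m) = 0.1882 (+); new bracket [4.3125, 4.375]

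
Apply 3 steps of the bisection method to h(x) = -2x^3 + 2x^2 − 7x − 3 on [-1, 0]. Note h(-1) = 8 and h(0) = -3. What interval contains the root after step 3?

h(-0.5) = 1.25 > 0, so the root lies in [-0.5, 0]
h(-0.25) = -1.09375 < 0, so the root lies in [-0.5, -0.25]
h(-0.375) = 0.011719 > 0, so the root lies in [-0.375, -0.25]

[-0.375, -0.25]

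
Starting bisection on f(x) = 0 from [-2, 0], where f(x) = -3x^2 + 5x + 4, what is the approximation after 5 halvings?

-0.5625

x = -1 gives f = -4, negative; keep [-1, 0]
x = -0.5 gives f = 0.75, positive; keep [-1, -0.5]
x = -0.75 gives f = -1.4375, negative; keep [-0.75, -0.5]
x = -0.625 gives f = -0.2969, negative; keep [-0.625, -0.5]
x = -0.5625 gives f = 0.2383, positive; keep [-0.625, -0.5625]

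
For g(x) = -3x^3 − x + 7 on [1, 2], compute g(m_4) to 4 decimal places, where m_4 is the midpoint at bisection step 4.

0.7888

x = 1.5 gives g = -4.625, negative; keep [1, 1.5]
x = 1.25 gives g = -0.109375, negative; keep [1, 1.25]
x = 1.125 gives g = 1.603516, positive; keep [1.125, 1.25]
x = 1.1875 gives g = 0.7888, positive; keep [1.1875, 1.25]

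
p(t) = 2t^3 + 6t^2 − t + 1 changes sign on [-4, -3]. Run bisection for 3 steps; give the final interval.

m = -3.5, p(m) = -7.75 (−); new bracket [-3.5, -3]
m = -3.25, p(m) = -1.03125 (−); new bracket [-3.25, -3]
m = -3.125, p(m) = 1.683594 (+); new bracket [-3.25, -3.125]

[-3.25, -3.125]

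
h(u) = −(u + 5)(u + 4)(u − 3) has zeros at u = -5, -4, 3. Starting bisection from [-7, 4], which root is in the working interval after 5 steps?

3

h(-1.5) = 39.375 > 0, so the root lies in [-1.5, 4]
h(1.25) = 57.421875 > 0, so the root lies in [1.25, 4]
h(2.625) = 18.943359 > 0, so the root lies in [2.625, 4]
h(3.3125) = -18.9954 < 0, so the root lies in [2.625, 3.3125]
h(2.96875) = 1.7354 > 0, so the root lies in [2.96875, 3.3125]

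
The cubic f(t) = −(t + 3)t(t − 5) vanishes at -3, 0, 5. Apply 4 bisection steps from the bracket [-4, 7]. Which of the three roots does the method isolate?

5

midpoint 1.5: f = 23.625 > 0 → [1.5, 7]
midpoint 4.25: f = 23.109375 > 0 → [4.25, 7]
midpoint 5.625: f = -30.322266 < 0 → [4.25, 5.625]
midpoint 4.9375: f = 2.4495 > 0 → [4.9375, 5.625]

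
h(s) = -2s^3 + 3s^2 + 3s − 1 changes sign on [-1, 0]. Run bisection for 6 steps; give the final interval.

[-0.875, -0.859375]

midpoint -0.5: h = -1.5 < 0 → [-1, -0.5]
midpoint -0.75: h = -0.71875 < 0 → [-1, -0.75]
midpoint -0.875: h = 0.011719 > 0 → [-0.875, -0.75]
midpoint -0.8125: h = -0.3843 < 0 → [-0.875, -0.8125]
midpoint -0.84375: h = -0.1942 < 0 → [-0.875, -0.84375]
midpoint -0.859375: h = -0.0932 < 0 → [-0.875, -0.859375]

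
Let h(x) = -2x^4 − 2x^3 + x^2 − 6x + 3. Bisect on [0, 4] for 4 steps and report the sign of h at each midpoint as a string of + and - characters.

m = 2, h(m) = -53 (−); new bracket [0, 2]
m = 1, h(m) = -6 (−); new bracket [0, 1]
m = 0.5, h(m) = -0.125 (−); new bracket [0, 0.5]
m = 0.25, h(m) = 1.5234 (+); new bracket [0.25, 0.5]

---+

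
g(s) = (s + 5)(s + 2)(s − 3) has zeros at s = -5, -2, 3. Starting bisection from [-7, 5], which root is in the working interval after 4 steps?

midpoint -1: g = -16 < 0 → [-1, 5]
midpoint 2: g = -28 < 0 → [2, 5]
midpoint 3.5: g = 23.375 > 0 → [2, 3.5]
midpoint 2.75: g = -9.2031 < 0 → [2.75, 3.5]

3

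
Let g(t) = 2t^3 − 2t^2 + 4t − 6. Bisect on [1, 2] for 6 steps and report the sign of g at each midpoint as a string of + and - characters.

+-+++-

m = 1.5, g(m) = 2.25 (+); new bracket [1, 1.5]
m = 1.25, g(m) = -0.21875 (−); new bracket [1.25, 1.5]
m = 1.375, g(m) = 0.917969 (+); new bracket [1.25, 1.375]
m = 1.3125, g(m) = 0.3267 (+); new bracket [1.25, 1.3125]
m = 1.28125, g(m) = 0.0484 (+); new bracket [1.25, 1.28125]
m = 1.265625, g(m) = -0.0865 (−); new bracket [1.265625, 1.28125]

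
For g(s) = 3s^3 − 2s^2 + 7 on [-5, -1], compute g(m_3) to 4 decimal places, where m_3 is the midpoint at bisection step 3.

-7.6250

midpoint -3: g = -92 < 0 → [-3, -1]
midpoint -2: g = -25 < 0 → [-2, -1]
midpoint -1.5: g = -7.625 < 0 → [-1.5, -1]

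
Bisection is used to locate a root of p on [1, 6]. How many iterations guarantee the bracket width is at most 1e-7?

Width after n steps is 5/2^n. Need 2^n ≥ 5/1e-7 = 50000000.
2^25 = 33554432 < 50000000 ≤ 2^26 = 67108864, so n = 26.

26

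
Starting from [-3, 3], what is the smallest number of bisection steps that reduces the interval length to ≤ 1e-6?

Width after n steps is 6/2^n. Need 2^n ≥ 6/1e-6 = 6000000.
2^22 = 4194304 < 6000000 ≤ 2^23 = 8388608, so n = 23.

23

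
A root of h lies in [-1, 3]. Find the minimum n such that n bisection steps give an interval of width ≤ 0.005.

10

Width after n steps is 4/2^n. Need 2^n ≥ 4/0.005 = 800.
2^9 = 512 < 800 ≤ 2^10 = 1024, so n = 10.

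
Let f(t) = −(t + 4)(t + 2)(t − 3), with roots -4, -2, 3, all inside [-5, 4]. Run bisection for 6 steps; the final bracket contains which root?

3

midpoint -0.5: f = 18.375 > 0 → [-0.5, 4]
midpoint 1.75: f = 26.953125 > 0 → [1.75, 4]
midpoint 2.875: f = 4.189453 > 0 → [2.875, 4]
midpoint 3.4375: f = -17.6931 < 0 → [2.875, 3.4375]
midpoint 3.15625: f = -5.7655 < 0 → [2.875, 3.15625]
midpoint 3.015625: f = -0.5498 < 0 → [2.875, 3.015625]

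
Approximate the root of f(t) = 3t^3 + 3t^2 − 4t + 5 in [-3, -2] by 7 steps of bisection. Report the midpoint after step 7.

-2.0546875

f(-2.5) = -13.125 < 0, so the root lies in [-2.5, -2]
f(-2.25) = -4.984375 < 0, so the root lies in [-2.25, -2]
f(-2.125) = -1.740234 < 0, so the root lies in [-2.125, -2]
f(-2.0625) = -0.3093 < 0, so the root lies in [-2.0625, -2]
f(-2.03125) = 0.3603 > 0, so the root lies in [-2.0625, -2.03125]
f(-2.046875) = 0.0292 > 0, so the root lies in [-2.0625, -2.046875]
f(-2.0546875) = -0.1391 < 0, so the root lies in [-2.0546875, -2.046875]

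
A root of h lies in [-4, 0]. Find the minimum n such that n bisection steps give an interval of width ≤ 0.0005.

13

Width after n steps is 4/2^n. Need 2^n ≥ 4/0.0005 = 8000.
2^12 = 4096 < 8000 ≤ 2^13 = 8192, so n = 13.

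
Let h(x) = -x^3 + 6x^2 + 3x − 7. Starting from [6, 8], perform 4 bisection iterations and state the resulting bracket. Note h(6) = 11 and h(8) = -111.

x = 7 gives h = -35, negative; keep [6, 7]
x = 6.5 gives h = -8.625, negative; keep [6, 6.5]
x = 6.25 gives h = 1.984375, positive; keep [6.25, 6.5]
x = 6.375 gives h = -3.1152, negative; keep [6.25, 6.375]

[6.25, 6.375]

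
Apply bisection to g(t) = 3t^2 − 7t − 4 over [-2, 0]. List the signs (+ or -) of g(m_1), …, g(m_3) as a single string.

midpoint -1: g = 6 > 0 → [-1, 0]
midpoint -0.5: g = 0.25 > 0 → [-0.5, 0]
midpoint -0.25: g = -2.0625 < 0 → [-0.5, -0.25]

++-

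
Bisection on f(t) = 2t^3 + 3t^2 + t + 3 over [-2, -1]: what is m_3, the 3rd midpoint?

-1.625

m = -1.5, f(m) = 1.5 (+); new bracket [-2, -1.5]
m = -1.75, f(m) = -0.28125 (−); new bracket [-1.75, -1.5]
m = -1.625, f(m) = 0.714844 (+); new bracket [-1.75, -1.625]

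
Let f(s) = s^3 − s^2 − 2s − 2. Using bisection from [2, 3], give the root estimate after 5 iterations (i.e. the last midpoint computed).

f(2.5) = 2.375 > 0, so the root lies in [2, 2.5]
f(2.25) = -0.171875 < 0, so the root lies in [2.25, 2.5]
f(2.375) = 1.005859 > 0, so the root lies in [2.25, 2.375]
f(2.3125) = 0.3938 > 0, so the root lies in [2.25, 2.3125]
f(2.28125) = 0.1053 > 0, so the root lies in [2.25, 2.28125]

2.28125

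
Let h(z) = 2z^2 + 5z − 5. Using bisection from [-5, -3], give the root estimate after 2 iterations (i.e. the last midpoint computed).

-3.5

h(-4) = 7 > 0, so the root lies in [-4, -3]
h(-3.5) = 2 > 0, so the root lies in [-3.5, -3]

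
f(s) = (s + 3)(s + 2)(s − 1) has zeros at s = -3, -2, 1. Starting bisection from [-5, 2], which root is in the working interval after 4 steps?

1

m = -1.5, f(m) = -1.875 (−); new bracket [-1.5, 2]
m = 0.25, f(m) = -5.484375 (−); new bracket [0.25, 2]
m = 1.125, f(m) = 1.611328 (+); new bracket [0.25, 1.125]
m = 0.6875, f(m) = -3.0969 (−); new bracket [0.6875, 1.125]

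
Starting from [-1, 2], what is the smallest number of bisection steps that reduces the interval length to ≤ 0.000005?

Width after n steps is 3/2^n. Need 2^n ≥ 3/0.000005 = 600000.
2^19 = 524288 < 600000 ≤ 2^20 = 1048576, so n = 20.

20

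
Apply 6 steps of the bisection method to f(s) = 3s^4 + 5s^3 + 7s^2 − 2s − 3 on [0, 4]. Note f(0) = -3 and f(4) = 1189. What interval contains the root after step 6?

f(2) = 109 > 0, so the root lies in [0, 2]
f(1) = 10 > 0, so the root lies in [0, 1]
f(0.5) = -1.4375 < 0, so the root lies in [0.5, 1]
f(0.75) = 2.4961 > 0, so the root lies in [0.5, 0.75]
f(0.625) = 0.1628 > 0, so the root lies in [0.5, 0.625]
f(0.5625) = -0.7199 < 0, so the root lies in [0.5625, 0.625]

[0.5625, 0.625]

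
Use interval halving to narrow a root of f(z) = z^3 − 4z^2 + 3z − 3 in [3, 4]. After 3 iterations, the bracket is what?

z = 3.5 gives f = 1.375, positive; keep [3, 3.5]
z = 3.25 gives f = -1.171875, negative; keep [3.25, 3.5]
z = 3.375 gives f = 0.005859, positive; keep [3.25, 3.375]

[3.25, 3.375]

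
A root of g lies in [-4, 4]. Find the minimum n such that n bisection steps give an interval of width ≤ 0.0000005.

24

Width after n steps is 8/2^n. Need 2^n ≥ 8/0.0000005 = 16000000.
2^23 = 8388608 < 16000000 ≤ 2^24 = 16777216, so n = 24.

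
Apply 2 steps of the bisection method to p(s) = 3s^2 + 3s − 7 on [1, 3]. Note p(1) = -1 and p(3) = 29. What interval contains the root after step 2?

s = 2 gives p = 11, positive; keep [1, 2]
s = 1.5 gives p = 4.25, positive; keep [1, 1.5]

[1, 1.5]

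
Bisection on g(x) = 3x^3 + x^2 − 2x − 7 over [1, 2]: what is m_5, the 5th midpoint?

x = 1.5 gives g = 2.375, positive; keep [1, 1.5]
x = 1.25 gives g = -2.078125, negative; keep [1.25, 1.5]
x = 1.375 gives g = -0.060547, negative; keep [1.375, 1.5]
x = 1.4375 gives g = 1.1028, positive; keep [1.375, 1.4375]
x = 1.40625 gives g = 0.5078, positive; keep [1.375, 1.40625]

1.40625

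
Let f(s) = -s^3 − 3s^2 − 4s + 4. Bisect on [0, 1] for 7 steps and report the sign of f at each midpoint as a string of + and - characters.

+-+---+

f(0.5) = 1.125 > 0, so the root lies in [0.5, 1]
f(0.75) = -1.109375 < 0, so the root lies in [0.5, 0.75]
f(0.625) = 0.083984 > 0, so the root lies in [0.625, 0.75]
f(0.6875) = -0.4929 < 0, so the root lies in [0.625, 0.6875]
f(0.65625) = -0.1996 < 0, so the root lies in [0.625, 0.65625]
f(0.640625) = -0.0566 < 0, so the root lies in [0.625, 0.640625]
f(0.6328125) = 0.014 > 0, so the root lies in [0.6328125, 0.640625]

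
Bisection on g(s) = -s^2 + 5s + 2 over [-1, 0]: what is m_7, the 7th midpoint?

-0.3671875

midpoint -0.5: g = -0.75 < 0 → [-0.5, 0]
midpoint -0.25: g = 0.6875 > 0 → [-0.5, -0.25]
midpoint -0.375: g = -0.015625 < 0 → [-0.375, -0.25]
midpoint -0.3125: g = 0.3398 > 0 → [-0.375, -0.3125]
midpoint -0.34375: g = 0.1631 > 0 → [-0.375, -0.34375]
midpoint -0.359375: g = 0.074 > 0 → [-0.375, -0.359375]
midpoint -0.3671875: g = 0.0292 > 0 → [-0.375, -0.3671875]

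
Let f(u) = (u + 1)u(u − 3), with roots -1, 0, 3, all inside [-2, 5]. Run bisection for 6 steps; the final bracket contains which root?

m = 1.5, f(m) = -5.625 (−); new bracket [1.5, 5]
m = 3.25, f(m) = 3.453125 (+); new bracket [1.5, 3.25]
m = 2.375, f(m) = -5.009766 (−); new bracket [2.375, 3.25]
m = 2.8125, f(m) = -2.0105 (−); new bracket [2.8125, 3.25]
m = 3.03125, f(m) = 0.3819 (+); new bracket [2.8125, 3.03125]
m = 2.921875, f(m) = -0.8953 (−); new bracket [2.921875, 3.03125]

3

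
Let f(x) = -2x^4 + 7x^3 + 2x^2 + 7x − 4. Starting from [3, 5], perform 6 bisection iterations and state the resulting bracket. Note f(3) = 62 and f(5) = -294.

midpoint 4: f = -8 < 0 → [3, 4]
midpoint 3.5: f = 45 > 0 → [3.5, 4]
midpoint 3.75: f = 24.007812 > 0 → [3.75, 4]
midpoint 3.875: f = 9.5171 > 0 → [3.875, 4]
midpoint 3.9375: f = 1.1545 > 0 → [3.9375, 4]
midpoint 3.96875: f = -3.3215 < 0 → [3.9375, 3.96875]

[3.9375, 3.96875]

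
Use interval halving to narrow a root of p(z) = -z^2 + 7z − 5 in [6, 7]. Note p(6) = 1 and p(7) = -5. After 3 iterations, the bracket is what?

m = 6.5, p(m) = -1.75 (−); new bracket [6, 6.5]
m = 6.25, p(m) = -0.3125 (−); new bracket [6, 6.25]
m = 6.125, p(m) = 0.359375 (+); new bracket [6.125, 6.25]

[6.125, 6.25]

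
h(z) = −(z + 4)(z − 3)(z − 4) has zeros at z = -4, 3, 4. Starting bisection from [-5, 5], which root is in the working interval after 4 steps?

-4

z = 0 gives h = -48, negative; keep [-5, 0]
z = -2.5 gives h = -53.625, negative; keep [-5, -2.5]
z = -3.75 gives h = -13.078125, negative; keep [-5, -3.75]
z = -4.375 gives h = 23.1621, positive; keep [-4.375, -3.75]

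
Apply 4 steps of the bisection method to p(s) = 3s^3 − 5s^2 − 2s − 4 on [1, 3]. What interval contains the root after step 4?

[2.125, 2.25]

p(2) = -4 < 0, so the root lies in [2, 3]
p(2.5) = 6.625 > 0, so the root lies in [2, 2.5]
p(2.25) = 0.359375 > 0, so the root lies in [2, 2.25]
p(2.125) = -2.041 < 0, so the root lies in [2.125, 2.25]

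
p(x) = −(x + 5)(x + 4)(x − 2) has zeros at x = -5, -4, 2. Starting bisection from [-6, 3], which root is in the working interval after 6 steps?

m = -1.5, p(m) = 30.625 (+); new bracket [-1.5, 3]
m = 0.75, p(m) = 34.140625 (+); new bracket [0.75, 3]
m = 1.875, p(m) = 5.048828 (+); new bracket [1.875, 3]
m = 2.4375, p(m) = -20.947 (−); new bracket [1.875, 2.4375]
m = 2.15625, p(m) = -6.8837 (−); new bracket [1.875, 2.15625]
m = 2.015625, p(m) = -0.6594 (−); new bracket [1.875, 2.015625]

2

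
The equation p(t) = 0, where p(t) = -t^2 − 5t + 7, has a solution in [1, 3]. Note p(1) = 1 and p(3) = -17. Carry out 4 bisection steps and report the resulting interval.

midpoint 2: p = -7 < 0 → [1, 2]
midpoint 1.5: p = -2.75 < 0 → [1, 1.5]
midpoint 1.25: p = -0.8125 < 0 → [1, 1.25]
midpoint 1.125: p = 0.1094 > 0 → [1.125, 1.25]

[1.125, 1.25]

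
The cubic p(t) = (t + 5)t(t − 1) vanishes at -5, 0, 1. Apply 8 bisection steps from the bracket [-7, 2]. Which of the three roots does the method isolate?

-5

p(-2.5) = 21.875 > 0, so the root lies in [-7, -2.5]
p(-4.75) = 6.828125 > 0, so the root lies in [-7, -4.75]
p(-5.875) = -35.341797 < 0, so the root lies in [-5.875, -4.75]
p(-5.3125) = -10.4797 < 0, so the root lies in [-5.3125, -4.75]
p(-5.03125) = -0.9483 < 0, so the root lies in [-5.03125, -4.75]
p(-4.890625) = 3.151 > 0, so the root lies in [-5.03125, -4.890625]
p(-4.9609375) = 1.1551 > 0, so the root lies in [-5.03125, -4.9609375]
p(-4.99609375) = 0.117 > 0, so the root lies in [-5.03125, -4.99609375]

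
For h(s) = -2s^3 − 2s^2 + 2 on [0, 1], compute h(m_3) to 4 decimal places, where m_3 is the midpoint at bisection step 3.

midpoint 0.5: h = 1.25 > 0 → [0.5, 1]
midpoint 0.75: h = 0.03125 > 0 → [0.75, 1]
midpoint 0.875: h = -0.871094 < 0 → [0.75, 0.875]

-0.8711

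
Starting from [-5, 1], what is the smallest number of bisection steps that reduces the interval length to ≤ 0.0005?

Width after n steps is 6/2^n. Need 2^n ≥ 6/0.0005 = 12000.
2^13 = 8192 < 12000 ≤ 2^14 = 16384, so n = 14.

14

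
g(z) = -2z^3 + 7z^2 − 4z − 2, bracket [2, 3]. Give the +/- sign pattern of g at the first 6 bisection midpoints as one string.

midpoint 2.5: g = 0.5 > 0 → [2.5, 3]
midpoint 2.75: g = -1.65625 < 0 → [2.5, 2.75]
midpoint 2.625: g = -0.441406 < 0 → [2.5, 2.625]
midpoint 2.5625: g = 0.062 > 0 → [2.5625, 2.625]
midpoint 2.59375: g = -0.1813 < 0 → [2.5625, 2.59375]
midpoint 2.578125: g = -0.0576 < 0 → [2.5625, 2.578125]

+--+--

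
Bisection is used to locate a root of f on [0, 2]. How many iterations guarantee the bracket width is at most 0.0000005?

Width after n steps is 2/2^n. Need 2^n ≥ 2/0.0000005 = 4000000.
2^21 = 2097152 < 4000000 ≤ 2^22 = 4194304, so n = 22.

22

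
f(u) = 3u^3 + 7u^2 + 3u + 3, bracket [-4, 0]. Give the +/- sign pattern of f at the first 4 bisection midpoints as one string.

f(-2) = 1 > 0, so the root lies in [-4, -2]
f(-3) = -24 < 0, so the root lies in [-3, -2]
f(-2.5) = -7.625 < 0, so the root lies in [-2.5, -2]
f(-2.25) = -2.4844 < 0, so the root lies in [-2.25, -2]

+---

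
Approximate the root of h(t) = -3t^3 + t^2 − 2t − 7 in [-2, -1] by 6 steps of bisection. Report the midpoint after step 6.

-1.078125

t = -1.5 gives h = 8.375, positive; keep [-1.5, -1]
t = -1.25 gives h = 2.921875, positive; keep [-1.25, -1]
t = -1.125 gives h = 0.787109, positive; keep [-1.125, -1]
t = -1.0625 gives h = -0.1477, negative; keep [-1.125, -1.0625]
t = -1.09375 gives h = 0.3091, positive; keep [-1.09375, -1.0625]
t = -1.078125 gives h = 0.0781, positive; keep [-1.078125, -1.0625]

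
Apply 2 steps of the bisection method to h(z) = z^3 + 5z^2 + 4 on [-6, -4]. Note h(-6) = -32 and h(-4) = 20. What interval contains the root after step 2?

[-5.5, -5]

z = -5 gives h = 4, positive; keep [-6, -5]
z = -5.5 gives h = -11.125, negative; keep [-5.5, -5]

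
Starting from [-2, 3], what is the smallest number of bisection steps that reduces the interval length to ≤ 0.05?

Width after n steps is 5/2^n. Need 2^n ≥ 5/0.05 = 100.
2^6 = 64 < 100 ≤ 2^7 = 128, so n = 7.

7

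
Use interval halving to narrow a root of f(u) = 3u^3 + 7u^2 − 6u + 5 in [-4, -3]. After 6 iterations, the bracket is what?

f(-3.5) = -16.875 < 0, so the root lies in [-3.5, -3]
f(-3.25) = -4.546875 < 0, so the root lies in [-3.25, -3]
f(-3.125) = 0.556641 > 0, so the root lies in [-3.25, -3.125]
f(-3.1875) = -1.9104 < 0, so the root lies in [-3.1875, -3.125]
f(-3.15625) = -0.656 < 0, so the root lies in [-3.15625, -3.125]
f(-3.140625) = -0.0445 < 0, so the root lies in [-3.140625, -3.125]

[-3.140625, -3.125]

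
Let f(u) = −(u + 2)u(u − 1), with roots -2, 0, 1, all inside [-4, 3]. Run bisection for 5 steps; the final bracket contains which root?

-2

m = -0.5, f(m) = -1.125 (−); new bracket [-4, -0.5]
m = -2.25, f(m) = 1.828125 (+); new bracket [-2.25, -0.5]
m = -1.375, f(m) = -2.041016 (−); new bracket [-2.25, -1.375]
m = -1.8125, f(m) = -0.9558 (−); new bracket [-2.25, -1.8125]
m = -2.03125, f(m) = 0.1924 (+); new bracket [-2.03125, -1.8125]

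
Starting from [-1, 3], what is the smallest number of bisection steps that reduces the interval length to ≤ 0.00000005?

Width after n steps is 4/2^n. Need 2^n ≥ 4/0.00000005 = 80000000.
2^26 = 67108864 < 80000000 ≤ 2^27 = 134217728, so n = 27.

27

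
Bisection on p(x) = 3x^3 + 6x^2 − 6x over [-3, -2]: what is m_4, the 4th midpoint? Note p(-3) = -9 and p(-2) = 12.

-2.6875

midpoint -2.5: p = 5.625 > 0 → [-3, -2.5]
midpoint -2.75: p = -0.515625 < 0 → [-2.75, -2.5]
midpoint -2.625: p = 2.830078 > 0 → [-2.75, -2.625]
midpoint -2.6875: p = 1.2283 > 0 → [-2.75, -2.6875]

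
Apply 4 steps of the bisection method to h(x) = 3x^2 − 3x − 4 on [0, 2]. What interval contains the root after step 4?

h(1) = -4 < 0, so the root lies in [1, 2]
h(1.5) = -1.75 < 0, so the root lies in [1.5, 2]
h(1.75) = -0.0625 < 0, so the root lies in [1.75, 2]
h(1.875) = 0.9219 > 0, so the root lies in [1.75, 1.875]

[1.75, 1.875]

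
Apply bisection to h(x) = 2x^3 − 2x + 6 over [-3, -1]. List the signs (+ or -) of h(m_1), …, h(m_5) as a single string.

-+-+-

midpoint -2: h = -6 < 0 → [-2, -1]
midpoint -1.5: h = 2.25 > 0 → [-2, -1.5]
midpoint -1.75: h = -1.21875 < 0 → [-1.75, -1.5]
midpoint -1.625: h = 0.668 > 0 → [-1.75, -1.625]
midpoint -1.6875: h = -0.2358 < 0 → [-1.6875, -1.625]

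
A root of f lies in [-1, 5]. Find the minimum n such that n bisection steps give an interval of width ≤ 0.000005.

Width after n steps is 6/2^n. Need 2^n ≥ 6/0.000005 = 1200000.
2^20 = 1048576 < 1200000 ≤ 2^21 = 2097152, so n = 21.

21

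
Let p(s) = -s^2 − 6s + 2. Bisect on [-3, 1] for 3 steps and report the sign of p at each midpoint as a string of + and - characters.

midpoint -1: p = 7 > 0 → [-1, 1]
midpoint 0: p = 2 > 0 → [0, 1]
midpoint 0.5: p = -1.25 < 0 → [0, 0.5]

++-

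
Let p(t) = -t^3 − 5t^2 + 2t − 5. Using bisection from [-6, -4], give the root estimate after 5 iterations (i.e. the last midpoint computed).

t = -5 gives p = -15, negative; keep [-6, -5]
t = -5.5 gives p = -0.875, negative; keep [-6, -5.5]
t = -5.75 gives p = 8.296875, positive; keep [-5.75, -5.5]
t = -5.625 gives p = 3.5254, positive; keep [-5.625, -5.5]
t = -5.5625 gives p = 1.2795, positive; keep [-5.5625, -5.5]

-5.5625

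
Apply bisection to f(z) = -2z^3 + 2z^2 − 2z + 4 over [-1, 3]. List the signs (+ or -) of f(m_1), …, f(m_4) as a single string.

+--+

m = 1, f(m) = 2 (+); new bracket [1, 3]
m = 2, f(m) = -8 (−); new bracket [1, 2]
m = 1.5, f(m) = -1.25 (−); new bracket [1, 1.5]
m = 1.25, f(m) = 0.7188 (+); new bracket [1.25, 1.5]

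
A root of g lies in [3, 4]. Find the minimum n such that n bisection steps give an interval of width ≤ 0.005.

8

Width after n steps is 1/2^n. Need 2^n ≥ 1/0.005 = 200.
2^7 = 128 < 200 ≤ 2^8 = 256, so n = 8.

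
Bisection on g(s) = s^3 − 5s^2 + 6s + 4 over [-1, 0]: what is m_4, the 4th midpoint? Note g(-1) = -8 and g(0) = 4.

g(-0.5) = -0.375 < 0, so the root lies in [-0.5, 0]
g(-0.25) = 2.171875 > 0, so the root lies in [-0.5, -0.25]
g(-0.375) = 0.994141 > 0, so the root lies in [-0.5, -0.375]
g(-0.4375) = 0.3342 > 0, so the root lies in [-0.5, -0.4375]

-0.4375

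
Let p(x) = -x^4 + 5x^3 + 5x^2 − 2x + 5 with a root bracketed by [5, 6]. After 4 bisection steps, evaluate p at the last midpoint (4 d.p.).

2.7451

x = 5.5 gives p = 62.0625, positive; keep [5.5, 6]
x = 5.75 gives p = 16.230469, positive; keep [5.75, 6]
x = 5.875 gives p = -11.60376, negative; keep [5.75, 5.875]
x = 5.8125 gives p = 2.7451, positive; keep [5.8125, 5.875]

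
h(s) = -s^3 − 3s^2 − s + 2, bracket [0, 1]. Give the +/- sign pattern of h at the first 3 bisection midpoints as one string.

m = 0.5, h(m) = 0.625 (+); new bracket [0.5, 1]
m = 0.75, h(m) = -0.859375 (−); new bracket [0.5, 0.75]
m = 0.625, h(m) = -0.041016 (−); new bracket [0.5, 0.625]

+--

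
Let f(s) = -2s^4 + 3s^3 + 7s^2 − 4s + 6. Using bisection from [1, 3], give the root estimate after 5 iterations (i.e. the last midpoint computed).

f(2) = 18 > 0, so the root lies in [2, 3]
f(2.5) = 8.5 > 0, so the root lies in [2.5, 3]
f(2.75) = -4.054688 < 0, so the root lies in [2.5, 2.75]
f(2.625) = 3.0366 > 0, so the root lies in [2.625, 2.75]
f(2.6875) = -0.2923 < 0, so the root lies in [2.625, 2.6875]

2.6875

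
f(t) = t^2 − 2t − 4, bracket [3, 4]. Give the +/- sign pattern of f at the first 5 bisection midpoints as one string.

t = 3.5 gives f = 1.25, positive; keep [3, 3.5]
t = 3.25 gives f = 0.0625, positive; keep [3, 3.25]
t = 3.125 gives f = -0.484375, negative; keep [3.125, 3.25]
t = 3.1875 gives f = -0.2148, negative; keep [3.1875, 3.25]
t = 3.21875 gives f = -0.0771, negative; keep [3.21875, 3.25]

++---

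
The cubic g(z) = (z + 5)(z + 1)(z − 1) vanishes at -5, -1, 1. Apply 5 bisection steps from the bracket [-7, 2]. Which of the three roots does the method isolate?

-5

g(-2.5) = 13.125 > 0, so the root lies in [-7, -2.5]
g(-4.75) = 5.390625 > 0, so the root lies in [-7, -4.75]
g(-5.875) = -29.326172 < 0, so the root lies in [-5.875, -4.75]
g(-5.3125) = -8.5071 < 0, so the root lies in [-5.3125, -4.75]
g(-5.03125) = -0.7598 < 0, so the root lies in [-5.03125, -4.75]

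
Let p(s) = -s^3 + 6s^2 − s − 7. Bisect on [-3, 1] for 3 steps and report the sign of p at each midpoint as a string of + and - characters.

m = -1, p(m) = 1 (+); new bracket [-1, 1]
m = 0, p(m) = -7 (−); new bracket [-1, 0]
m = -0.5, p(m) = -4.875 (−); new bracket [-1, -0.5]

+--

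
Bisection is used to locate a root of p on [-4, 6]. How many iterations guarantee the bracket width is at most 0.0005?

15

Width after n steps is 10/2^n. Need 2^n ≥ 10/0.0005 = 20000.
2^14 = 16384 < 20000 ≤ 2^15 = 32768, so n = 15.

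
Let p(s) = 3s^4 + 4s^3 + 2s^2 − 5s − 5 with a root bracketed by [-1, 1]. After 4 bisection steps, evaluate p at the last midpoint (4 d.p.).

m = 0, p(m) = -5 (−); new bracket [-1, 0]
m = -0.5, p(m) = -2.3125 (−); new bracket [-1, -0.5]
m = -0.75, p(m) = -0.863281 (−); new bracket [-1, -0.75]
m = -0.875, p(m) = -0.0149 (−); new bracket [-1, -0.875]

-0.0149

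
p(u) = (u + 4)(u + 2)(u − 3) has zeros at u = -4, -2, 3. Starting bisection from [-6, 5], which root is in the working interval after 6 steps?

3

m = -0.5, p(m) = -18.375 (−); new bracket [-0.5, 5]
m = 2.25, p(m) = -19.921875 (−); new bracket [2.25, 5]
m = 3.625, p(m) = 26.806641 (+); new bracket [2.25, 3.625]
m = 2.9375, p(m) = -2.1409 (−); new bracket [2.9375, 3.625]
m = 3.28125, p(m) = 10.8152 (+); new bracket [2.9375, 3.28125]
m = 3.109375, p(m) = 3.973 (+); new bracket [2.9375, 3.109375]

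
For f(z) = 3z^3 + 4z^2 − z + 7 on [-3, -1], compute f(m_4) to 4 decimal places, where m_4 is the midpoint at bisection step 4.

-1.5996

midpoint -2: f = 1 > 0 → [-3, -2]
midpoint -2.5: f = -12.375 < 0 → [-2.5, -2]
midpoint -2.25: f = -4.671875 < 0 → [-2.25, -2]
midpoint -2.125: f = -1.5996 < 0 → [-2.125, -2]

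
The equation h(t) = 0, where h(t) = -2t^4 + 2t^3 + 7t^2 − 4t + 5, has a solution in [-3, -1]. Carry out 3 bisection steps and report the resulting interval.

[-2, -1.75]

t = -2 gives h = -7, negative; keep [-2, -1]
t = -1.5 gives h = 9.875, positive; keep [-2, -1.5]
t = -1.75 gives h = 3.960938, positive; keep [-2, -1.75]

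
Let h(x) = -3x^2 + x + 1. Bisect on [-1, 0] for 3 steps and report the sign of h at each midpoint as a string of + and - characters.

x = -0.5 gives h = -0.25, negative; keep [-0.5, 0]
x = -0.25 gives h = 0.5625, positive; keep [-0.5, -0.25]
x = -0.375 gives h = 0.203125, positive; keep [-0.5, -0.375]

-++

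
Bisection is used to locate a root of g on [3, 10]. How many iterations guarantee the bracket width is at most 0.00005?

18

Width after n steps is 7/2^n. Need 2^n ≥ 7/0.00005 = 140000.
2^17 = 131072 < 140000 ≤ 2^18 = 262144, so n = 18.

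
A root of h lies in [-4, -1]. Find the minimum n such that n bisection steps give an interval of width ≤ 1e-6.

Width after n steps is 3/2^n. Need 2^n ≥ 3/1e-6 = 3000000.
2^21 = 2097152 < 3000000 ≤ 2^22 = 4194304, so n = 22.

22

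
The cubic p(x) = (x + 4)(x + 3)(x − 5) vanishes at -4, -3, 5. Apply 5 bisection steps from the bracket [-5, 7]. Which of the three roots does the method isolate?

midpoint 1: p = -80 < 0 → [1, 7]
midpoint 4: p = -56 < 0 → [4, 7]
midpoint 5.5: p = 40.375 > 0 → [4, 5.5]
midpoint 4.75: p = -16.9531 < 0 → [4.75, 5.5]
midpoint 5.125: p = 9.2676 > 0 → [4.75, 5.125]

5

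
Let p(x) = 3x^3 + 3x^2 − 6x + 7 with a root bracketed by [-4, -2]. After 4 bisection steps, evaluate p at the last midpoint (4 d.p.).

-2.0176

x = -3 gives p = -29, negative; keep [-3, -2]
x = -2.5 gives p = -6.125, negative; keep [-2.5, -2]
x = -2.25 gives p = 1.515625, positive; keep [-2.5, -2.25]
x = -2.375 gives p = -2.0176, negative; keep [-2.375, -2.25]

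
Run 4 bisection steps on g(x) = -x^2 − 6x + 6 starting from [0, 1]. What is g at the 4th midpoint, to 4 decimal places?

x = 0.5 gives g = 2.75, positive; keep [0.5, 1]
x = 0.75 gives g = 0.9375, positive; keep [0.75, 1]
x = 0.875 gives g = -0.015625, negative; keep [0.75, 0.875]
x = 0.8125 gives g = 0.4648, positive; keep [0.8125, 0.875]

0.4648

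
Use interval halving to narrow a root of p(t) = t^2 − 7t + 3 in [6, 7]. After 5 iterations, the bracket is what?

t = 6.5 gives p = -0.25, negative; keep [6.5, 7]
t = 6.75 gives p = 1.3125, positive; keep [6.5, 6.75]
t = 6.625 gives p = 0.515625, positive; keep [6.5, 6.625]
t = 6.5625 gives p = 0.1289, positive; keep [6.5, 6.5625]
t = 6.53125 gives p = -0.0615, negative; keep [6.53125, 6.5625]

[6.53125, 6.5625]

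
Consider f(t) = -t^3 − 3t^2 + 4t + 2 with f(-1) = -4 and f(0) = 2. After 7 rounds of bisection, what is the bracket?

midpoint -0.5: f = -0.625 < 0 → [-0.5, 0]
midpoint -0.25: f = 0.828125 > 0 → [-0.5, -0.25]
midpoint -0.375: f = 0.130859 > 0 → [-0.5, -0.375]
midpoint -0.4375: f = -0.2405 < 0 → [-0.4375, -0.375]
midpoint -0.40625: f = -0.0531 < 0 → [-0.40625, -0.375]
midpoint -0.390625: f = 0.0393 > 0 → [-0.40625, -0.390625]
midpoint -0.3984375: f = -0.0068 < 0 → [-0.3984375, -0.390625]

[-0.3984375, -0.390625]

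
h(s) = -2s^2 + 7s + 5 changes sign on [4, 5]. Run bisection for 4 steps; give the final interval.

m = 4.5, h(m) = -4 (−); new bracket [4, 4.5]
m = 4.25, h(m) = -1.375 (−); new bracket [4, 4.25]
m = 4.125, h(m) = -0.15625 (−); new bracket [4, 4.125]
m = 4.0625, h(m) = 0.4297 (+); new bracket [4.0625, 4.125]

[4.0625, 4.125]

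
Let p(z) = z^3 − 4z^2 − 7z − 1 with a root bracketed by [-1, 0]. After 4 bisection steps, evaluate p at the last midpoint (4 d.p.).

0.1653

z = -0.5 gives p = 1.375, positive; keep [-0.5, 0]
z = -0.25 gives p = 0.484375, positive; keep [-0.25, 0]
z = -0.125 gives p = -0.189453, negative; keep [-0.25, -0.125]
z = -0.1875 gives p = 0.1653, positive; keep [-0.1875, -0.125]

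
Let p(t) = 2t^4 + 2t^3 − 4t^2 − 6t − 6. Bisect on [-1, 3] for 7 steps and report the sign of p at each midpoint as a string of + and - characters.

m = 1, p(m) = -12 (−); new bracket [1, 3]
m = 2, p(m) = 14 (+); new bracket [1, 2]
m = 1.5, p(m) = -7.125 (−); new bracket [1.5, 2]
m = 1.75, p(m) = 0.7266 (+); new bracket [1.5, 1.75]
m = 1.625, p(m) = -3.7847 (−); new bracket [1.625, 1.75]
m = 1.6875, p(m) = -1.6865 (−); new bracket [1.6875, 1.75]
m = 1.71875, p(m) = -0.5208 (−); new bracket [1.71875, 1.75]

-+-+---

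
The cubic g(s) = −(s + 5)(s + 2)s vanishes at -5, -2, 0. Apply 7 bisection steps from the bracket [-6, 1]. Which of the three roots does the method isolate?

-5

s = -2.5 gives g = -3.125, negative; keep [-6, -2.5]
s = -4.25 gives g = -7.171875, negative; keep [-6, -4.25]
s = -5.125 gives g = 2.001953, positive; keep [-5.125, -4.25]
s = -4.6875 gives g = -3.9368, negative; keep [-5.125, -4.6875]
s = -4.90625 gives g = -1.3368, negative; keep [-5.125, -4.90625]
s = -5.015625 gives g = 0.2363, positive; keep [-5.015625, -4.90625]
s = -4.9609375 gives g = -0.5738, negative; keep [-5.015625, -4.9609375]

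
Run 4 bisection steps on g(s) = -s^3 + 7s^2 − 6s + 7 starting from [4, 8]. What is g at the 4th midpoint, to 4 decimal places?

midpoint 6: g = 7 > 0 → [6, 8]
midpoint 7: g = -35 < 0 → [6, 7]
midpoint 6.5: g = -10.875 < 0 → [6, 6.5]
midpoint 6.25: g = -1.2031 < 0 → [6, 6.25]

-1.2031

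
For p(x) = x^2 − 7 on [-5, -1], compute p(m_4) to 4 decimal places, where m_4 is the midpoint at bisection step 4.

0.5625

m = -3, p(m) = 2 (+); new bracket [-3, -1]
m = -2, p(m) = -3 (−); new bracket [-3, -2]
m = -2.5, p(m) = -0.75 (−); new bracket [-3, -2.5]
m = -2.75, p(m) = 0.5625 (+); new bracket [-2.75, -2.5]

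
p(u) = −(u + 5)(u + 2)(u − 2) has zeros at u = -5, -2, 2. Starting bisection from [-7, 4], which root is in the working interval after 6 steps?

p(-1.5) = 6.125 > 0, so the root lies in [-1.5, 4]
p(1.25) = 15.234375 > 0, so the root lies in [1.25, 4]
p(2.625) = -22.041016 < 0, so the root lies in [1.25, 2.625]
p(1.9375) = 1.7073 > 0, so the root lies in [1.9375, 2.625]
p(2.28125) = -8.7674 < 0, so the root lies in [1.9375, 2.28125]
p(2.109375) = -3.1954 < 0, so the root lies in [1.9375, 2.109375]

2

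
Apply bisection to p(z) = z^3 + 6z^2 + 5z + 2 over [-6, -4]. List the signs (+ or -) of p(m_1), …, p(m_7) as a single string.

+---++-

z = -5 gives p = 2, positive; keep [-6, -5]
z = -5.5 gives p = -10.375, negative; keep [-5.5, -5]
z = -5.25 gives p = -3.578125, negative; keep [-5.25, -5]
z = -5.125 gives p = -0.6426, negative; keep [-5.125, -5]
z = -5.0625 gives p = 0.7146, positive; keep [-5.125, -5.0625]
z = -5.09375 gives p = 0.0451, positive; keep [-5.125, -5.09375]
z = -5.109375 gives p = -0.2965, negative; keep [-5.109375, -5.09375]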